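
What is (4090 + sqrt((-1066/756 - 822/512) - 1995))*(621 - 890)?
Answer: -1100210 - 269*I*sqrt(2030111643)/1008 ≈ -1.1002e+6 - 12024.0*I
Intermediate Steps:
(4090 + sqrt((-1066/756 - 822/512) - 1995))*(621 - 890) = (4090 + sqrt((-1066*1/756 - 822*1/512) - 1995))*(-269) = (4090 + sqrt((-533/378 - 411/256) - 1995))*(-269) = (4090 + sqrt(-145903/48384 - 1995))*(-269) = (4090 + sqrt(-96671983/48384))*(-269) = (4090 + I*sqrt(2030111643)/1008)*(-269) = -1100210 - 269*I*sqrt(2030111643)/1008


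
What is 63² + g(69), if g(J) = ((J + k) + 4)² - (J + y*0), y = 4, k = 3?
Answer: 9676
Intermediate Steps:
g(J) = (7 + J)² - J (g(J) = ((J + 3) + 4)² - (J + 4*0) = ((3 + J) + 4)² - (J + 0) = (7 + J)² - J)
63² + g(69) = 63² + ((7 + 69)² - 1*69) = 3969 + (76² - 69) = 3969 + (5776 - 69) = 3969 + 5707 = 9676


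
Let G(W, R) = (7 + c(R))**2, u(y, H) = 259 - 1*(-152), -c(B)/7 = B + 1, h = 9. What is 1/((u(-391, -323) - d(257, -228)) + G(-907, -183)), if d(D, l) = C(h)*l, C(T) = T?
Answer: 1/1643424 ≈ 6.0849e-7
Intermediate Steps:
c(B) = -7 - 7*B (c(B) = -7*(B + 1) = -7*(1 + B) = -7 - 7*B)
u(y, H) = 411 (u(y, H) = 259 + 152 = 411)
d(D, l) = 9*l
G(W, R) = 49*R**2 (G(W, R) = (7 + (-7 - 7*R))**2 = (-7*R)**2 = 49*R**2)
1/((u(-391, -323) - d(257, -228)) + G(-907, -183)) = 1/((411 - 9*(-228)) + 49*(-183)**2) = 1/((411 - 1*(-2052)) + 49*33489) = 1/((411 + 2052) + 1640961) = 1/(2463 + 1640961) = 1/1643424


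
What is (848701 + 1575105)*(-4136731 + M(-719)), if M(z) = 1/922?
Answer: -4622278004571843/461 ≈ -1.0027e+13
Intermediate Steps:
M(z) = 1/922
(848701 + 1575105)*(-4136731 + M(-719)) = (848701 + 1575105)*(-4136731 + 1/922) = 2423806*(-3814065981/922) = -4622278004571843/461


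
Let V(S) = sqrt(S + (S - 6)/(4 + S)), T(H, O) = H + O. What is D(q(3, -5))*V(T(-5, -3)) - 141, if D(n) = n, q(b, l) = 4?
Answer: -141 + 6*I*sqrt(2) ≈ -141.0 + 8.4853*I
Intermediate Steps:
V(S) = sqrt(S + (-6 + S)/(4 + S))
D(q(3, -5))*V(T(-5, -3)) - 141 = 4*sqrt((-6 + (-5 - 3) + (-5 - 3)*(4 + (-5 - 3)))/(4 + (-5 - 3))) - 141 = 4*sqrt((-6 - 8 - 8*(4 - 8))/(4 - 8)) - 141 = 4*sqrt((-6 - 8 - 8*(-4))/(-4)) - 141 = 4*sqrt(-(-6 - 8 + 32)/4) - 141 = 4*sqrt(-1/4*18) - 141 = 4*sqrt(-9/2) - 141 = 4*(3*I*sqrt(2)/2) - 141 = 6*I*sqrt(2) - 141 = -141 + 6*I*sqrt(2)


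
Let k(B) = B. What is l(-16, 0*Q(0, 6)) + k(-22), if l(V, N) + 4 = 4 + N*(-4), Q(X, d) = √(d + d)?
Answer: -22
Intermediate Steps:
Q(X, d) = √2*√d (Q(X, d) = √(2*d) = √2*√d)
l(V, N) = -4*N (l(V, N) = -4 + (4 + N*(-4)) = -4 + (4 - 4*N) = -4*N)
l(-16, 0*Q(0, 6)) + k(-22) = -0*√2*√6 - 22 = -0*2*√3 - 22 = -4*0 - 22 = 0 - 22 = -22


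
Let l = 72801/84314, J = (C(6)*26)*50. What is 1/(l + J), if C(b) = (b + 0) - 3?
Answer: 84314/328897401 ≈ 0.00025635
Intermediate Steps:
C(b) = -3 + b (C(b) = b - 3 = -3 + b)
J = 3900 (J = ((-3 + 6)*26)*50 = (3*26)*50 = 78*50 = 3900)
l = 72801/84314 (l = 72801*(1/84314) = 72801/84314 ≈ 0.86345)
1/(l + J) = 1/(72801/84314 + 3900) = 1/(328897401/84314) = 84314/328897401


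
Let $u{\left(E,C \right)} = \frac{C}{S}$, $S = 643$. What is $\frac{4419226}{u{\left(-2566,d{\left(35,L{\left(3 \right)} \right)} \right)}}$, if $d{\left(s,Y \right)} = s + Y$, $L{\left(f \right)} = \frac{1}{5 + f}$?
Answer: $\frac{22732498544}{281} \approx 8.0899 \cdot 10^{7}$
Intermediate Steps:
$d{\left(s,Y \right)} = Y + s$
$u{\left(E,C \right)} = \frac{C}{643}$
$\frac{4419226}{u{\left(-2566,d{\left(35,L{\left(3 \right)} \right)} \right)}} = \frac{4419226}{\frac{1}{643} \left(\frac{1}{5 + 3} + 35\right)} = \frac{4419226}{\frac{1}{643} \left(\frac{1}{8} + 35\right)} = \frac{4419226}{\frac{1}{643} \cdot \frac{281}{8}} = \frac{4419226}{\frac{281}{5144}} = 4419226 \cdot \frac{5144}{281} = \frac{22732498544}{281}$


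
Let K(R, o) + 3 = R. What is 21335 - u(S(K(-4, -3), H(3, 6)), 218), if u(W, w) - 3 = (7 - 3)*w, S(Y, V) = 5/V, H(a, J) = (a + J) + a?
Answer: 20460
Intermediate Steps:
H(a, J) = J + 2*a (H(a, J) = (J + a) + a = J + 2*a)
K(R, o) = -3 + R
u(W, w) = 3 + 4*w (u(W, w) = 3 + (7 - 3)*w = 3 + 4*w)
21335 - u(S(K(-4, -3), H(3, 6)), 218) = 21335 - (3 + 4*218) = 21335 - (3 + 872) = 21335 - 1*875 = 21335 - 875 = 20460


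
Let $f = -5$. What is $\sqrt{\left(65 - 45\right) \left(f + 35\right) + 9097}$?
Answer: $\sqrt{9697} \approx 98.473$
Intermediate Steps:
$\sqrt{\left(65 - 45\right) \left(f + 35\right) + 9097} = \sqrt{\left(65 - 45\right) \left(-5 + 35\right) + 9097} = \sqrt{20 \cdot 30 + 9097} = \sqrt{600 + 9097} = \sqrt{9697}$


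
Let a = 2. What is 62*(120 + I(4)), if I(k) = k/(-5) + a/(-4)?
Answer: 36797/5 ≈ 7359.4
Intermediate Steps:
I(k) = -½ - k/5 (I(k) = k/(-5) + 2/(-4) = k*(-⅕) + 2*(-¼) = -k/5 - ½ = -½ - k/5)
62*(120 + I(4)) = 62*(120 + (-½ - ⅕*4)) = 62*(120 + (-½ - ⅘)) = 62*(120 - 13/10) = 62*(1187/10) = 36797/5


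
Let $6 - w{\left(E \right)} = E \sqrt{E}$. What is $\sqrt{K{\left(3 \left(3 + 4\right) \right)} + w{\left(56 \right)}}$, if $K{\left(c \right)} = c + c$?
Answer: $4 \sqrt{3 - 7 \sqrt{14}} \approx 19.263 i$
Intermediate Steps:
$w{\left(E \right)} = 6 - E^{\frac{3}{2}}$ ($w{\left(E \right)} = 6 - E \sqrt{E} = 6 - E^{\frac{3}{2}}$)
$K{\left(c \right)} = 2 c$
$\sqrt{K{\left(3 \left(3 + 4\right) \right)} + w{\left(56 \right)}} = \sqrt{2 \cdot 3 \left(3 + 4\right) + \left(6 - 56^{\frac{3}{2}}\right)} = \sqrt{2 \cdot 3 \cdot 7 + \left(6 - 112 \sqrt{14}\right)} = \sqrt{2 \cdot 21 + \left(6 - 112 \sqrt{14}\right)} = \sqrt{42 + \left(6 - 112 \sqrt{14}\right)} = \sqrt{48 - 112 \sqrt{14}}$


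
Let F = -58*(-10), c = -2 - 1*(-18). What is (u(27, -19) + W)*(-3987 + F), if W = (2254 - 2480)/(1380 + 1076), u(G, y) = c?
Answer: -66555745/1228 ≈ -54199.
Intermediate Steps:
c = 16 (c = -2 + 18 = 16)
F = 580
u(G, y) = 16
W = -113/1228 (W = -226/2456 = -226*1/2456 = -113/1228 ≈ -0.092020)
(u(27, -19) + W)*(-3987 + F) = (16 - 113/1228)*(-3987 + 580) = (19535/1228)*(-3407) = -66555745/1228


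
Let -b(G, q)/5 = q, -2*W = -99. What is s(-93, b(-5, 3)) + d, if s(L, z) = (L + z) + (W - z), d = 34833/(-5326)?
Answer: -133257/2663 ≈ -50.040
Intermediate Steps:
W = 99/2 (W = -½*(-99) = 99/2 ≈ 49.500)
b(G, q) = -5*q
d = -34833/5326 (d = 34833*(-1/5326) = -34833/5326 ≈ -6.5402)
s(L, z) = 99/2 + L (s(L, z) = (L + z) + (99/2 - z) = 99/2 + L)
s(-93, b(-5, 3)) + d = (99/2 - 93) - 34833/5326 = -87/2 - 34833/5326 = -133257/2663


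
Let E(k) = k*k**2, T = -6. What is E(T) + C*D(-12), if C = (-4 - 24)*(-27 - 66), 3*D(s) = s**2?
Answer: 124776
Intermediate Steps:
D(s) = s**2/3
E(k) = k**3
C = 2604 (C = -28*(-93) = 2604)
E(T) + C*D(-12) = (-6)**3 + 2604*((1/3)*(-12)**2) = -216 + 2604*((1/3)*144) = -216 + 2604*48 = -216 + 124992 = 124776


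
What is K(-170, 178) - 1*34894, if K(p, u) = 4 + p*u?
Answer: -65150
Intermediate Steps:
K(-170, 178) - 1*34894 = (4 - 170*178) - 1*34894 = (4 - 30260) - 34894 = -30256 - 34894 = -65150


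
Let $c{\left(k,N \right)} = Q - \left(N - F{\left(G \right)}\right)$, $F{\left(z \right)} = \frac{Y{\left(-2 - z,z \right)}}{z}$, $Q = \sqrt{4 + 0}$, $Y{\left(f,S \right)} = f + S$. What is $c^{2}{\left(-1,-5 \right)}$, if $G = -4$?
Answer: $\frac{225}{4} \approx 56.25$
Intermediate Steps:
$Y{\left(f,S \right)} = S + f$
$Q = 2$ ($Q = \sqrt{4} = 2$)
$F{\left(z \right)} = - \frac{2}{z}$ ($F{\left(z \right)} = \frac{z - \left(2 + z\right)}{z} = - \frac{2}{z}$)
$c{\left(k,N \right)} = \frac{5}{2} - N$ ($c{\left(k,N \right)} = 2 - \left(- \frac{1}{2} + N\right) = \frac{5}{2} - N$)
$c^{2}{\left(-1,-5 \right)} = \left(\frac{5}{2} - -5\right)^{2} = \left(\frac{5}{2} + 5\right)^{2} = \left(\frac{15}{2}\right)^{2} = \frac{225}{4}$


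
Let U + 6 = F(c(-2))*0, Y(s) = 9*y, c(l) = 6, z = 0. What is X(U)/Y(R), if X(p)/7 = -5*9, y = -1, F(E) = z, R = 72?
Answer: 35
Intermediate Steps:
F(E) = 0
Y(s) = -9 (Y(s) = 9*(-1) = -9)
U = -6 (U = -6 + 0*0 = -6 + 0 = -6)
X(p) = -315 (X(p) = 7*(-5*9) = 7*(-1*45) = 7*(-45) = -315)
X(U)/Y(R) = -315/(-9) = -315*(-1/9) = 35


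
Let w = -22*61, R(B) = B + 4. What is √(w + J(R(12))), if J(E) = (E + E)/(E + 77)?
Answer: I*√11603982/93 ≈ 36.629*I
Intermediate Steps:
R(B) = 4 + B
J(E) = 2*E/(77 + E) (J(E) = (2*E)/(77 + E) = 2*E/(77 + E))
w = -1342
√(w + J(R(12))) = √(-1342 + 2*(4 + 12)/(77 + (4 + 12))) = √(-1342 + 2*16/(77 + 16)) = √(-1342 + 2*16/93) = √(-1342 + 2*16*(1/93)) = √(-1342 + 32/93) = √(-124774/93) = I*√11603982/93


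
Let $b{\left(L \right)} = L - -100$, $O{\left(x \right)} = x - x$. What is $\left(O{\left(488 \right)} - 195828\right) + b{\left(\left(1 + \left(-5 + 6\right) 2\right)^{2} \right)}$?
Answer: $-195719$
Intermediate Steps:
$O{\left(x \right)} = 0$
$b{\left(L \right)} = 100 + L$ ($b{\left(L \right)} = L + 100 = 100 + L$)
$\left(O{\left(488 \right)} - 195828\right) + b{\left(\left(1 + \left(-5 + 6\right) 2\right)^{2} \right)} = \left(0 - 195828\right) + \left(100 + \left(1 + \left(-5 + 6\right) 2\right)^{2}\right) = -195828 + \left(100 + \left(1 + 1 \cdot 2\right)^{2}\right) = -195828 + \left(100 + \left(1 + 2\right)^{2}\right) = -195828 + \left(100 + 3^{2}\right) = -195828 + \left(100 + 9\right) = -195828 + 109 = -195719$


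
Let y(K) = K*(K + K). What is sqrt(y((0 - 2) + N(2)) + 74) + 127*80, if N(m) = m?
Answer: 10160 + sqrt(74) ≈ 10169.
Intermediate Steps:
y(K) = 2*K**2 (y(K) = K*(2*K) = 2*K**2)
sqrt(y((0 - 2) + N(2)) + 74) + 127*80 = sqrt(2*((0 - 2) + 2)**2 + 74) + 127*80 = sqrt(2*(-2 + 2)**2 + 74) + 10160 = sqrt(2*0**2 + 74) + 10160 = sqrt(2*0 + 74) + 10160 = sqrt(0 + 74) + 10160 = sqrt(74) + 10160 = 10160 + sqrt(74)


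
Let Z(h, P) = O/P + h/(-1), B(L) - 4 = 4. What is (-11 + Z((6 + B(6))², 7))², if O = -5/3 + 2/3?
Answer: 2102500/49 ≈ 42908.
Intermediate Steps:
B(L) = 8 (B(L) = 4 + 4 = 8)
O = -1 (O = -5*⅓ + 2*(⅓) = -5/3 + ⅔ = -1)
Z(h, P) = -h - 1/P (Z(h, P) = -1/P + h/(-1) = -1/P + h*(-1) = -1/P - h = -h - 1/P)
(-11 + Z((6 + B(6))², 7))² = (-11 + (-(6 + 8)² - 1/7))² = (-11 + (-1*14² - 1*⅐))² = (-11 + (-1*196 - ⅐))² = (-11 + (-196 - ⅐))² = (-11 - 1373/7)² = (-1450/7)² = 2102500/49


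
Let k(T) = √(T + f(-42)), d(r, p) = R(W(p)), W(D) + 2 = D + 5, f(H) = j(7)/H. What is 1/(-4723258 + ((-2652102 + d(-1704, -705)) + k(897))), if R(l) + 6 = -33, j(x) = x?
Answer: -44252394/326379062449825 - √32286/326379062449825 ≈ -1.3559e-7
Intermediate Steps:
f(H) = 7/H
W(D) = 3 + D (W(D) = -2 + (D + 5) = -2 + (5 + D) = 3 + D)
R(l) = -39 (R(l) = -6 - 33 = -39)
d(r, p) = -39
k(T) = √(-⅙ + T) (k(T) = √(T + 7/(-42)) = √(T + 7*(-1/42)) = √(T - ⅙) = √(-⅙ + T))
1/(-4723258 + ((-2652102 + d(-1704, -705)) + k(897))) = 1/(-4723258 + ((-2652102 - 39) + √(-6 + 36*897)/6)) = 1/(-4723258 + (-2652141 + √(-6 + 32292)/6)) = 1/(-4723258 + (-2652141 + √32286/6)) = 1/(-7375399 + √32286/6)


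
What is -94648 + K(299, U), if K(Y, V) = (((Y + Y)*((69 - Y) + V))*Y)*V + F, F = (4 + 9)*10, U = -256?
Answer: 22245735114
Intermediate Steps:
F = 130 (F = 13*10 = 130)
K(Y, V) = 130 + 2*V*Y**2*(69 + V - Y) (K(Y, V) = (((Y + Y)*((69 - Y) + V))*Y)*V + 130 = (((2*Y)*(69 + V - Y))*Y)*V + 130 = ((2*Y*(69 + V - Y))*Y)*V + 130 = (2*Y**2*(69 + V - Y))*V + 130 = 2*V*Y**2*(69 + V - Y) + 130 = 130 + 2*V*Y**2*(69 + V - Y))
-94648 + K(299, U) = -94648 + (130 - 2*(-256)*299**3 + 2*(-256)**2*299**2 + 138*(-256)*299**2) = -94648 + (130 - 2*(-256)*26730899 + 2*65536*89401 + 138*(-256)*89401) = -94648 + (130 + 13686220288 + 11717967872 - 3158358528) = -94648 + 22245829762 = 22245735114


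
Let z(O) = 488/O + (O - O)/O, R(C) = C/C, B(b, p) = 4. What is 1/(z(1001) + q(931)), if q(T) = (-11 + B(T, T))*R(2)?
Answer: -1001/6519 ≈ -0.15355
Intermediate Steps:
R(C) = 1
z(O) = 488/O (z(O) = 488/O + 0/O = 488/O + 0 = 488/O)
q(T) = -7 (q(T) = (-11 + 4)*1 = -7*1 = -7)
1/(z(1001) + q(931)) = 1/(488/1001 - 7) = 1/(-6519/1001) = -1001/6519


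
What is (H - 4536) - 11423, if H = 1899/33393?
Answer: -177638996/11131 ≈ -15959.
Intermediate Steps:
H = 633/11131 (H = 1899*(1/33393) = 633/11131 ≈ 0.056868)
(H - 4536) - 11423 = (633/11131 - 4536) - 11423 = -50489583/11131 - 11423 = -177638996/11131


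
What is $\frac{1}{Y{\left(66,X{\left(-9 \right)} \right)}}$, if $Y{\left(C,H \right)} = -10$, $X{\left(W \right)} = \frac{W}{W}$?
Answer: $- \frac{1}{10} \approx -0.1$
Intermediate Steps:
$X{\left(W \right)} = 1$
$\frac{1}{Y{\left(66,X{\left(-9 \right)} \right)}} = \frac{1}{-10} = - \frac{1}{10}$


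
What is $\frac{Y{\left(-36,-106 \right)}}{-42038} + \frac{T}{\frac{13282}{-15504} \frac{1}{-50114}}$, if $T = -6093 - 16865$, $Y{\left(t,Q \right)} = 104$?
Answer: $- \frac{187464455355370388}{139587179} \approx -1.343 \cdot 10^{9}$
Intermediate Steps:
$T = -22958$
$\frac{Y{\left(-36,-106 \right)}}{-42038} + \frac{T}{\frac{13282}{-15504} \frac{1}{-50114}} = \frac{104}{-42038} - \frac{22958}{\frac{13282}{-15504} \frac{1}{-50114}} = 104 \left(- \frac{1}{42038}\right) - \frac{22958}{13282 \left(- \frac{1}{15504}\right) \left(- \frac{1}{50114}\right)} = - \frac{52}{21019} - \frac{22958}{\left(- \frac{6641}{7752}\right) \left(- \frac{1}{50114}\right)} = - \frac{52}{21019} - \frac{22958}{\frac{6641}{388483728}} = - \frac{52}{21019} - \frac{8918809427424}{6641} = - \frac{187464455355370388}{139587179}$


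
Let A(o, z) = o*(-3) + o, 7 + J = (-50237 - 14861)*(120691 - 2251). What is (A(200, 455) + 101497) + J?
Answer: -7710106030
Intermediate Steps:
J = -7710207127 (J = -7 + (-50237 - 14861)*(120691 - 2251) = -7 - 65098*118440 = -7 - 7710207120 = -7710207127)
A(o, z) = -2*o (A(o, z) = -3*o + o = -2*o)
(A(200, 455) + 101497) + J = (-2*200 + 101497) - 7710207127 = (-400 + 101497) - 7710207127 = 101097 - 7710207127 = -7710106030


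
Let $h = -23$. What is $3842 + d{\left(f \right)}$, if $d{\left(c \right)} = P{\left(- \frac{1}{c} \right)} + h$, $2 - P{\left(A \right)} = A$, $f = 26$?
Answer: $\frac{99347}{26} \approx 3821.0$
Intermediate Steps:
$P{\left(A \right)} = 2 - A$
$d{\left(c \right)} = -21 + \frac{1}{c}$ ($d{\left(c \right)} = \left(2 - - \frac{1}{c}\right) - 23 = \left(2 + \frac{1}{c}\right) - 23 = -21 + \frac{1}{c}$)
$3842 + d{\left(f \right)} = 3842 - \left(21 - \frac{1}{26}\right) = 3842 + \left(-21 + \frac{1}{26}\right) = 3842 - \frac{545}{26} = \frac{99347}{26}$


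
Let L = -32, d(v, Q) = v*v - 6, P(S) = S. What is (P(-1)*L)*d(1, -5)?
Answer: -160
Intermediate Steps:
d(v, Q) = -6 + v**2 (d(v, Q) = v**2 - 6 = -6 + v**2)
(P(-1)*L)*d(1, -5) = (-1*(-32))*(-6 + 1**2) = 32*(-6 + 1) = 32*(-5) = -160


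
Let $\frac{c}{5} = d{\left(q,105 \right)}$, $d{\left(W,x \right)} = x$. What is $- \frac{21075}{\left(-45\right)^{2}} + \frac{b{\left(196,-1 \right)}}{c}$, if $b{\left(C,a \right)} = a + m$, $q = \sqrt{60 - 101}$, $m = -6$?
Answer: $- \frac{7034}{675} \approx -10.421$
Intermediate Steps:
$q = i \sqrt{41}$ ($q = \sqrt{-41} = i \sqrt{41} \approx 6.4031 i$)
$c = 525$ ($c = 5 \cdot 105 = 525$)
$b{\left(C,a \right)} = -6 + a$ ($b{\left(C,a \right)} = a - 6 = -6 + a$)
$- \frac{21075}{\left(-45\right)^{2}} + \frac{b{\left(196,-1 \right)}}{c} = - \frac{21075}{\left(-45\right)^{2}} + \frac{-6 - 1}{525} = - \frac{21075}{2025} - \frac{1}{75} = \left(-21075\right) \frac{1}{2025} - \frac{1}{75} = - \frac{281}{27} - \frac{1}{75} = - \frac{7034}{675}$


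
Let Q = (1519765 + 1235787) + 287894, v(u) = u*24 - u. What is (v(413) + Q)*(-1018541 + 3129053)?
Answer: 6443277057840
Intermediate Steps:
v(u) = 23*u (v(u) = 24*u - u = 23*u)
Q = 3043446 (Q = 2755552 + 287894 = 3043446)
(v(413) + Q)*(-1018541 + 3129053) = (23*413 + 3043446)*(-1018541 + 3129053) = (9499 + 3043446)*2110512 = 3052945*2110512 = 6443277057840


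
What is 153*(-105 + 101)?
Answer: -612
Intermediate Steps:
153*(-105 + 101) = 153*(-4) = -612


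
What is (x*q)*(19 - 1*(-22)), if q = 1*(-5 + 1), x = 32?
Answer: -5248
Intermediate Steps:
q = -4 (q = 1*(-4) = -4)
(x*q)*(19 - 1*(-22)) = (32*(-4))*(19 - 1*(-22)) = -128*(19 + 22) = -128*41 = -5248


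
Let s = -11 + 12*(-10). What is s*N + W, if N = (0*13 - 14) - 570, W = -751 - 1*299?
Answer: 75454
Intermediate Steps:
s = -131 (s = -11 - 120 = -131)
W = -1050 (W = -751 - 299 = -1050)
N = -584 (N = (0 - 14) - 570 = -14 - 570 = -584)
s*N + W = -131*(-584) - 1050 = 76504 - 1050 = 75454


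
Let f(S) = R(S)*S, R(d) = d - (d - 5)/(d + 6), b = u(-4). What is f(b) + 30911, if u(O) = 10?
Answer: 248063/8 ≈ 31008.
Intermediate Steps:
b = 10
R(d) = d - (-5 + d)/(6 + d)
f(S) = S*(5 + S² + 5*S)/(6 + S) (f(S) = ((5 + S² + 5*S)/(6 + S))*S = S*(5 + S² + 5*S)/(6 + S))
f(b) + 30911 = 10*(5 + 10² + 5*10)/(6 + 10) + 30911 = 10*(5 + 100 + 50)/16 + 30911 = 10*(1/16)*155 + 30911 = 775/8 + 30911 = 248063/8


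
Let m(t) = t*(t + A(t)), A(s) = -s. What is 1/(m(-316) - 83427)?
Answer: -1/83427 ≈ -1.1987e-5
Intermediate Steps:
m(t) = 0 (m(t) = t*(t - t) = t*0 = 0)
1/(m(-316) - 83427) = 1/(0 - 83427) = 1/(-83427) = -1/83427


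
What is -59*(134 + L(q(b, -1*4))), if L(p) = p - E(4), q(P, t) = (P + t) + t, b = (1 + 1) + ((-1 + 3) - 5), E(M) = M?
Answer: -7139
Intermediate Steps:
b = -1 (b = 2 + (2 - 5) = 2 - 3 = -1)
q(P, t) = P + 2*t
L(p) = -4 + p (L(p) = p - 1*4 = p - 4 = -4 + p)
-59*(134 + L(q(b, -1*4))) = -59*(134 + (-4 + (-1 + 2*(-1*4)))) = -59*(134 + (-4 + (-1 + 2*(-4)))) = -59*(134 + (-4 + (-1 - 8))) = -59*(134 + (-4 - 9)) = -59*(134 - 13) = -59*121 = -7139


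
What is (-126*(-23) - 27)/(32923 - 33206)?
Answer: -2871/283 ≈ -10.145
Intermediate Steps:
(-126*(-23) - 27)/(32923 - 33206) = (2898 - 27)/(-283) = 2871*(-1/283) = -2871/283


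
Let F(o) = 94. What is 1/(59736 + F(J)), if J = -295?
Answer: 1/59830 ≈ 1.6714e-5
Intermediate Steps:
1/(59736 + F(J)) = 1/(59736 + 94) = 1/59830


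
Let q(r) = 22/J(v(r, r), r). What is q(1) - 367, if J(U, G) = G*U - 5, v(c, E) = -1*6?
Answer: -369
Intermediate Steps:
v(c, E) = -6
J(U, G) = -5 + G*U
q(r) = 22/(-5 - 6*r) (q(r) = 22/(-5 + r*(-6)) = 22/(-5 - 6*r))
q(1) - 367 = 22/(-5 - 6*1) - 367 = 22/(-5 - 6) - 367 = 22/(-11) - 367 = 22*(-1/11) - 367 = -2 - 367 = -369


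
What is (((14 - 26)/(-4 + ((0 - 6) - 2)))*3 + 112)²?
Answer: 13225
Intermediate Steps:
(((14 - 26)/(-4 + ((0 - 6) - 2)))*3 + 112)² = (-12/(-4 + (-6 - 2))*3 + 112)² = (-12/(-4 - 8)*3 + 112)² = (-12/(-12)*3 + 112)² = (-12*(-1/12)*3 + 112)² = (1*3 + 112)² = (3 + 112)² = 115² = 13225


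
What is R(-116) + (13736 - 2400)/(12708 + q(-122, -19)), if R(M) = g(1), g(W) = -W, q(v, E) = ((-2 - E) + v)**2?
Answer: -12397/23733 ≈ -0.52235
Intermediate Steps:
q(v, E) = (-2 + v - E)**2
R(M) = -1 (R(M) = -1*1 = -1)
R(-116) + (13736 - 2400)/(12708 + q(-122, -19)) = -1 + (13736 - 2400)/(12708 + (2 - 19 - 1*(-122))**2) = -1 + 11336/(12708 + (2 - 19 + 122)**2) = -1 + 11336/(12708 + 105**2) = -1 + 11336/(12708 + 11025) = -1 + 11336/23733 = -12397/23733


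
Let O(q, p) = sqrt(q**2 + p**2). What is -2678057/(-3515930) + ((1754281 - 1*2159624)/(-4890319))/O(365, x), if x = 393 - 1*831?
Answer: 2678057/3515930 + 405343*sqrt(61)/21776590507 ≈ 0.76184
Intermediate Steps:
x = -438 (x = 393 - 831 = -438)
O(q, p) = sqrt(p**2 + q**2)
-2678057/(-3515930) + ((1754281 - 1*2159624)/(-4890319))/O(365, x) = -2678057/(-3515930) + ((1754281 - 1*2159624)/(-4890319))/(sqrt((-438)**2 + 365**2)) = -2678057*(-1/3515930) + ((1754281 - 2159624)*(-1/4890319))/(sqrt(191844 + 133225)) = 2678057/3515930 + (-405343*(-1/4890319))/(sqrt(325069)) = 2678057/3515930 + 405343/(4890319*((73*sqrt(61)))) = 2678057/3515930 + 405343*(sqrt(61)/4453)/4890319 = 2678057/3515930 + 405343*sqrt(61)/21776590507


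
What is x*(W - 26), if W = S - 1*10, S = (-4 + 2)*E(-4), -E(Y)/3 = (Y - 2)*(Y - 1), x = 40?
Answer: 5760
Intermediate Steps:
E(Y) = -3*(-1 + Y)*(-2 + Y) (E(Y) = -3*(Y - 2)*(Y - 1) = -3*(-2 + Y)*(-1 + Y) = -3*(-1 + Y)*(-2 + Y))
S = 180 (S = (-4 + 2)*(-6 - 3*(-4)**2 + 9*(-4)) = -2*(-6 - 3*16 - 36) = -2*(-6 - 48 - 36) = -2*(-90) = 180)
W = 170 (W = 180 - 1*10 = 180 - 10 = 170)
x*(W - 26) = 40*(170 - 26) = 40*144 = 5760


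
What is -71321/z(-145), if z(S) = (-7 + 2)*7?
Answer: 71321/35 ≈ 2037.7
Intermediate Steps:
z(S) = -35 (z(S) = -5*7 = -35)
-71321/z(-145) = -71321/(-35) = -71321*(-1/35) = 71321/35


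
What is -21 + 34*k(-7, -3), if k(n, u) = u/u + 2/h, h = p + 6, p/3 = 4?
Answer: 151/9 ≈ 16.778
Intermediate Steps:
p = 12 (p = 3*4 = 12)
h = 18 (h = 12 + 6 = 18)
k(n, u) = 10/9 (k(n, u) = u/u + 2/18 = 1 + 2*(1/18) = 1 + 1/9 = 10/9)
-21 + 34*k(-7, -3) = -21 + 34*(10/9) = -21 + 340/9 = 151/9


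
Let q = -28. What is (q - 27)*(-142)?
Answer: 7810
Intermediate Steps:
(q - 27)*(-142) = (-28 - 27)*(-142) = -55*(-142) = 7810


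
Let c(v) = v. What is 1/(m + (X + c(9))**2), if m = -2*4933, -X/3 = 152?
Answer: 1/189943 ≈ 5.2647e-6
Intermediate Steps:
X = -456 (X = -3*152 = -456)
m = -9866
1/(m + (X + c(9))**2) = 1/(-9866 + (-456 + 9)**2) = 1/(-9866 + (-447)**2) = 1/(-9866 + 199809) = 1/189943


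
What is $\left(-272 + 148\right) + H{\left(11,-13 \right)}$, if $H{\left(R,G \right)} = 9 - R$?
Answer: $-126$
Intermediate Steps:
$\left(-272 + 148\right) + H{\left(11,-13 \right)} = \left(-272 + 148\right) + \left(9 - 11\right) = -124 + \left(9 - 11\right) = -124 - 2 = -126$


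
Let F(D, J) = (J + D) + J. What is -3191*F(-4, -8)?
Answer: 63820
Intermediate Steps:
F(D, J) = D + 2*J (F(D, J) = (D + J) + J = D + 2*J)
-3191*F(-4, -8) = -3191*(-4 + 2*(-8)) = -3191*(-4 - 16) = -3191*(-20) = 63820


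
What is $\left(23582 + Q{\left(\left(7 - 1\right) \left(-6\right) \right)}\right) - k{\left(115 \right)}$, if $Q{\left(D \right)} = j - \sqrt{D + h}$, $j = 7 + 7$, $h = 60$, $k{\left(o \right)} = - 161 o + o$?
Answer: $41996 - 2 \sqrt{6} \approx 41991.0$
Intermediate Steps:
$k{\left(o \right)} = - 160 o$
$j = 14$
$Q{\left(D \right)} = 14 - \sqrt{60 + D}$ ($Q{\left(D \right)} = 14 - \sqrt{D + 60} = 14 - \sqrt{60 + D}$)
$\left(23582 + Q{\left(\left(7 - 1\right) \left(-6\right) \right)}\right) - k{\left(115 \right)} = \left(23582 + \left(14 - \sqrt{60 + \left(7 - 1\right) \left(-6\right)}\right)\right) - \left(-160\right) 115 = \left(23582 + \left(14 - \sqrt{60 + 6 \left(-6\right)}\right)\right) - -18400 = \left(23582 + \left(14 - \sqrt{60 - 36}\right)\right) + 18400 = \left(23582 + \left(14 - \sqrt{24}\right)\right) + 18400 = \left(23582 + \left(14 - 2 \sqrt{6}\right)\right) + 18400 = \left(23596 - 2 \sqrt{6}\right) + 18400 = 41996 - 2 \sqrt{6}$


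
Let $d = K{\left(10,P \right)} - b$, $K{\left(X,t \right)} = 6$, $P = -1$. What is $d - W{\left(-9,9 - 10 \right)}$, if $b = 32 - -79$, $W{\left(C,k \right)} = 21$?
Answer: $-126$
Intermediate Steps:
$b = 111$ ($b = 32 + 79 = 111$)
$d = -105$ ($d = 6 - 111 = -105$)
$d - W{\left(-9,9 - 10 \right)} = -105 - 21 = -126$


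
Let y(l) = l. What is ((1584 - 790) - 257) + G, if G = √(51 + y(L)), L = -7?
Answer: 537 + 2*√11 ≈ 543.63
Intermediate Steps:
G = 2*√11 (G = √(51 - 7) = √44 = 2*√11 ≈ 6.6332)
((1584 - 790) - 257) + G = ((1584 - 790) - 257) + 2*√11 = (794 - 257) + 2*√11 = 537 + 2*√11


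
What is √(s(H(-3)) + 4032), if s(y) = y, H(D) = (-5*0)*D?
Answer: 24*√7 ≈ 63.498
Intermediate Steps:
H(D) = 0 (H(D) = 0*D = 0)
√(s(H(-3)) + 4032) = √(0 + 4032) = √4032 = 24*√7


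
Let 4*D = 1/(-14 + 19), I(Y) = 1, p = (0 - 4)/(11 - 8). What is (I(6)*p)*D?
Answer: -1/15 ≈ -0.066667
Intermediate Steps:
p = -4/3 ≈ -1.3333
D = 1/20 (D = 1/(4*(-14 + 19)) = (1/4)/5 = (1/4)*(1/5) = 1/20 ≈ 0.050000)
(I(6)*p)*D = (1*(-4/3))*(1/20) = -4/3*1/20 = -1/15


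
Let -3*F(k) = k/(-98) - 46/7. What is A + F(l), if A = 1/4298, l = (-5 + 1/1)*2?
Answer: 65091/30086 ≈ 2.1635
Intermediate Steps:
l = -8 (l = (-5 + 1)*2 = -4*2 = -8)
F(k) = 46/21 + k/294 (F(k) = -(k/(-98) - 46/7)/3 = -(k*(-1/98) - 46*⅐)/3 = -(-k/98 - 46/7)/3 = -(-46/7 - k/98)/3 = 46/21 + k/294)
A = 1/4298 ≈ 0.00023267
A + F(l) = 1/4298 + (46/21 + (1/294)*(-8)) = 1/4298 + (46/21 - 4/147) = 1/4298 + 106/49 = 65091/30086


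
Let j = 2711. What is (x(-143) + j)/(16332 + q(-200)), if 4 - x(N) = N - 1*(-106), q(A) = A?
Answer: 688/4033 ≈ 0.17059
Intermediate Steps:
x(N) = -102 - N (x(N) = 4 - (N - 1*(-106)) = 4 - (N + 106) = 4 - (106 + N) = 4 + (-106 - N) = -102 - N)
(x(-143) + j)/(16332 + q(-200)) = ((-102 - 1*(-143)) + 2711)/(16332 - 200) = ((-102 + 143) + 2711)/16132 = (41 + 2711)*(1/16132) = 2752*(1/16132) = 688/4033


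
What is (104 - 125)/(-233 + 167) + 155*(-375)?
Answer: -1278743/22 ≈ -58125.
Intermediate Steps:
(104 - 125)/(-233 + 167) + 155*(-375) = -21/(-66) - 58125 = -21*(-1/66) - 58125 = 7/22 - 58125 = -1278743/22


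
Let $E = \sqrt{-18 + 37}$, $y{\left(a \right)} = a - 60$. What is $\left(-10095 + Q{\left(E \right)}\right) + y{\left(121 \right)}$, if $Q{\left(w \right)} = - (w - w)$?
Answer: $-10034$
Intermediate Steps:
$y{\left(a \right)} = -60 + a$
$E = \sqrt{19} \approx 4.3589$
$Q{\left(w \right)} = 0$ ($Q{\left(w \right)} = \left(-1\right) 0 = 0$)
$\left(-10095 + Q{\left(E \right)}\right) + y{\left(121 \right)} = \left(-10095 + 0\right) + \left(-60 + 121\right) = -10095 + 61 = -10034$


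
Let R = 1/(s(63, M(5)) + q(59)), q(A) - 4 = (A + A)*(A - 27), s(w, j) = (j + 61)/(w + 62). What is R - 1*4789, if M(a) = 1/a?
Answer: -11315477309/2362806 ≈ -4789.0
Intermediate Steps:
s(w, j) = (61 + j)/(62 + w)
q(A) = 4 + 2*A*(-27 + A) (q(A) = 4 + (A + A)*(A - 27) = 4 + (2*A)*(-27 + A) = 4 + 2*A*(-27 + A))
R = 625/2362806 (R = 1/((61 + 1/5)/(62 + 63) + (4 - 54*59 + 2*59²)) = 1/((61 + ⅕)/125 + (4 - 3186 + 2*3481)) = 1/((1/125)*(306/5) + (4 - 3186 + 6962)) = 1/(306/625 + 3780) = 1/(2362806/625) = 625/2362806 ≈ 0.00026452)
R - 1*4789 = 625/2362806 - 1*4789 = 625/2362806 - 4789 = -11315477309/2362806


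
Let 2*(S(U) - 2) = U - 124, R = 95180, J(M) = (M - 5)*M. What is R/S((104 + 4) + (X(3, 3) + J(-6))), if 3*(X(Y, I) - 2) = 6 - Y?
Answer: 190360/57 ≈ 3339.6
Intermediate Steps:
J(M) = M*(-5 + M) (J(M) = (-5 + M)*M = M*(-5 + M))
X(Y, I) = 4 - Y/3 (X(Y, I) = 2 + (6 - Y)/3 = 2 + (2 - Y/3) = 4 - Y/3)
S(U) = -60 + U/2 (S(U) = 2 + (U - 124)/2 = 2 + (-124 + U)/2 = 2 + (-62 + U/2) = -60 + U/2)
R/S((104 + 4) + (X(3, 3) + J(-6))) = 95180/(-60 + ((104 + 4) + ((4 - 1/3*3) - 6*(-5 - 6)))/2) = 95180/(-60 + (108 + ((4 - 1) - 6*(-11)))/2) = 95180/(-60 + (108 + (3 + 66))/2) = 95180/(-60 + (108 + 69)/2) = 95180/(-60 + (1/2)*177) = 95180/(-60 + 177/2) = 95180/(57/2) = 95180*(2/57) = 190360/57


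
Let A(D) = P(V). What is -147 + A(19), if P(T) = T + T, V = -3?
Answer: -153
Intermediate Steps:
P(T) = 2*T
A(D) = -6 (A(D) = 2*(-3) = -6)
-147 + A(19) = -147 - 6 = -153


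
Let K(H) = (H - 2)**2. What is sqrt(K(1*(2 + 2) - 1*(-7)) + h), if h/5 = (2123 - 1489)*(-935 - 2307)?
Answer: 13*I*sqrt(60811) ≈ 3205.8*I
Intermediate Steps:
h = -10277140 (h = 5*((2123 - 1489)*(-935 - 2307)) = 5*(634*(-3242)) = 5*(-2055428) = -10277140)
K(H) = (-2 + H)**2
sqrt(K(1*(2 + 2) - 1*(-7)) + h) = sqrt((-2 + (1*(2 + 2) - 1*(-7)))**2 - 10277140) = sqrt((-2 + (1*4 + 7))**2 - 10277140) = sqrt((-2 + (4 + 7))**2 - 10277140) = sqrt((-2 + 11)**2 - 10277140) = sqrt(9**2 - 10277140) = sqrt(81 - 10277140) = sqrt(-10277059) = 13*I*sqrt(60811)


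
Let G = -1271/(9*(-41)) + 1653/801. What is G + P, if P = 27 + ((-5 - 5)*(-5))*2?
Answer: 106139/801 ≈ 132.51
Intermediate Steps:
G = 4412/801 (G = -1271/(-369) + 1653*(1/801) = -1271*(-1/369) + 551/267 = 31/9 + 551/267 = 4412/801 ≈ 5.5081)
P = 127 (P = 27 - 10*(-5)*2 = 27 + 50*2 = 27 + 100 = 127)
G + P = 4412/801 + 127 = 106139/801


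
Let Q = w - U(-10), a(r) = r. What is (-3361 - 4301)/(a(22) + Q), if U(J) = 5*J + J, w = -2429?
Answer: 7662/2347 ≈ 3.2646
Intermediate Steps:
U(J) = 6*J
Q = -2369 (Q = -2429 - 6*(-10) = -2429 - 1*(-60) = -2429 + 60 = -2369)
(-3361 - 4301)/(a(22) + Q) = (-3361 - 4301)/(22 - 2369) = -7662/(-2347) = -7662*(-1/2347) = 7662/2347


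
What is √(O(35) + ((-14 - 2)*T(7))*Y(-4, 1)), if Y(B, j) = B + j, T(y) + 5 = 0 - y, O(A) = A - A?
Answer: 24*I ≈ 24.0*I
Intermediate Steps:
O(A) = 0
T(y) = -5 - y (T(y) = -5 + (0 - y) = -5 - y)
√(O(35) + ((-14 - 2)*T(7))*Y(-4, 1)) = √(0 + ((-14 - 2)*(-5 - 1*7))*(-4 + 1)) = √(0 - 16*(-5 - 7)*(-3)) = √(0 - 16*(-12)*(-3)) = √(0 + 192*(-3)) = √(0 - 576) = √(-576) = 24*I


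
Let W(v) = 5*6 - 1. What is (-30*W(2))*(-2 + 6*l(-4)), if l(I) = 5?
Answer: -24360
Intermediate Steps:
W(v) = 29 (W(v) = 30 - 1 = 29)
(-30*W(2))*(-2 + 6*l(-4)) = (-30*29)*(-2 + 6*5) = -870*(-2 + 30) = -870*28 = -24360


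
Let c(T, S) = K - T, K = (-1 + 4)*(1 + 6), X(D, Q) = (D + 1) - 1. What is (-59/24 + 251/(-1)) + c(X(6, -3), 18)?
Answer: -5723/24 ≈ -238.46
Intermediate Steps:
X(D, Q) = D (X(D, Q) = (1 + D) - 1 = D)
K = 21 (K = 3*7 = 21)
c(T, S) = 21 - T
(-59/24 + 251/(-1)) + c(X(6, -3), 18) = (-59/24 + 251/(-1)) + (21 - 1*6) = (-59*1/24 + 251*(-1)) + (21 - 6) = (-59/24 - 251) + 15 = -6083/24 + 15 = -5723/24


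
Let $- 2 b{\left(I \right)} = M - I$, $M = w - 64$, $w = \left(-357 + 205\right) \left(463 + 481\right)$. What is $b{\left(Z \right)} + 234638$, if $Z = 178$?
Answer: $306503$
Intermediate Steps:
$w = -143488$ ($w = \left(-152\right) 944 = -143488$)
$M = -143552$ ($M = -143488 - 64 = -143552$)
$b{\left(I \right)} = 71776 + \frac{I}{2}$ ($b{\left(I \right)} = - \frac{-143552 - I}{2} = 71776 + \frac{I}{2}$)
$b{\left(Z \right)} + 234638 = \left(71776 + \frac{1}{2} \cdot 178\right) + 234638 = \left(71776 + 89\right) + 234638 = 71865 + 234638 = 306503$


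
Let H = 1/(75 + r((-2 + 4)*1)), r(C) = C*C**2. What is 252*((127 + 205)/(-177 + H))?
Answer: -3472056/7345 ≈ -472.71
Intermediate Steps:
r(C) = C**3
H = 1/83 (H = 1/(75 + ((-2 + 4)*1)**3) = 1/(75 + (2*1)**3) = 1/(75 + 2**3) = 1/(75 + 8) = 1/83 ≈ 0.012048)
252*((127 + 205)/(-177 + H)) = 252*((127 + 205)/(-177 + 1/83)) = 252*(332/(-14690/83)) = 252*(332*(-83/14690)) = 252*(-13778/7345) = -3472056/7345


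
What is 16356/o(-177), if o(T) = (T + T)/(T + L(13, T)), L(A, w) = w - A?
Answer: 1000442/59 ≈ 16957.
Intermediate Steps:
o(T) = 2*T/(-13 + 2*T) (o(T) = (T + T)/(T + (T - 1*13)) = (2*T)/(T + (T - 13)) = (2*T)/(T + (-13 + T)) = (2*T)/(-13 + 2*T) = 2*T/(-13 + 2*T))
16356/o(-177) = 16356/((2*(-177)/(-13 + 2*(-177)))) = 16356/((2*(-177)/(-13 - 354))) = 16356/((2*(-177)/(-367))) = 16356/((2*(-177)*(-1/367))) = 16356/(354/367) = 16356*(367/354) = 1000442/59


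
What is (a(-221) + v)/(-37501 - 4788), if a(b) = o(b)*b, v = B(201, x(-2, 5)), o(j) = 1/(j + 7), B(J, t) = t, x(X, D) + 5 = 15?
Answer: -2361/9049846 ≈ -0.00026089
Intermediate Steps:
x(X, D) = 10 (x(X, D) = -5 + 15 = 10)
o(j) = 1/(7 + j)
v = 10
a(b) = b/(7 + b)
(a(-221) + v)/(-37501 - 4788) = (-221/(7 - 221) + 10)/(-37501 - 4788) = (-221/(-214) + 10)/(-42289) = (-221*(-1/214) + 10)*(-1/42289) = (221/214 + 10)*(-1/42289) = (2361/214)*(-1/42289) = -2361/9049846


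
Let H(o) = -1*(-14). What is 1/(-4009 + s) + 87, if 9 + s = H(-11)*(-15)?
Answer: 367835/4228 ≈ 87.000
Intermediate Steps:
H(o) = 14
s = -219 (s = -9 + 14*(-15) = -9 - 210 = -219)
1/(-4009 + s) + 87 = 1/(-4009 - 219) + 87 = 1/(-4228) + 87 = -1/4228 + 87 = 367835/4228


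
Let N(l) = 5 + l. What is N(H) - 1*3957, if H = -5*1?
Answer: -3957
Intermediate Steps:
H = -5
N(H) - 1*3957 = (5 - 5) - 1*3957 = 0 - 3957 = -3957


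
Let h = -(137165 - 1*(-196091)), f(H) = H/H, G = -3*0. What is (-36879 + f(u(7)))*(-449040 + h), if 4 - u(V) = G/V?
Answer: 28849511888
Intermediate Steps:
G = 0
u(V) = 4 (u(V) = 4 - 0/V = 4 - 1*0 = 4 + 0 = 4)
f(H) = 1
h = -333256 (h = -(137165 + 196091) = -1*333256 = -333256)
(-36879 + f(u(7)))*(-449040 + h) = (-36879 + 1)*(-449040 - 333256) = -36878*(-782296) = 28849511888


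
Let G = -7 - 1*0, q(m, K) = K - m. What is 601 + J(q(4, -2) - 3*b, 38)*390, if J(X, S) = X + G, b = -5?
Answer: 1381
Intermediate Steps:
G = -7 (G = -7 + 0 = -7)
J(X, S) = -7 + X (J(X, S) = X - 7 = -7 + X)
601 + J(q(4, -2) - 3*b, 38)*390 = 601 + (-7 + ((-2 - 1*4) - 3*(-5)))*390 = 601 + (-7 + ((-2 - 4) + 15))*390 = 601 + (-7 + (-6 + 15))*390 = 601 + (-7 + 9)*390 = 601 + 2*390 = 601 + 780 = 1381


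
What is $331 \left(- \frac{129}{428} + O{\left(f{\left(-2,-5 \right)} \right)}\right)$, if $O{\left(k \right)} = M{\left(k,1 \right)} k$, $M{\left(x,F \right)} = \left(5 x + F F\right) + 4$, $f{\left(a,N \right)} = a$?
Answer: $\frac{1373981}{428} \approx 3210.2$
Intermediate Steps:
$M{\left(x,F \right)} = 4 + F^{2} + 5 x$ ($M{\left(x,F \right)} = \left(5 x + F^{2}\right) + 4 = \left(F^{2} + 5 x\right) + 4 = 4 + F^{2} + 5 x$)
$O{\left(k \right)} = k \left(5 + 5 k\right)$ ($O{\left(k \right)} = \left(4 + 1^{2} + 5 k\right) k = \left(4 + 1 + 5 k\right) k = \left(5 + 5 k\right) k = k \left(5 + 5 k\right)$)
$331 \left(- \frac{129}{428} + O{\left(f{\left(-2,-5 \right)} \right)}\right) = 331 \left(- \frac{129}{428} + 5 \left(-2\right) \left(1 - 2\right)\right) = 331 \left(\left(-129\right) \frac{1}{428} + 5 \left(-2\right) \left(-1\right)\right) = 331 \left(- \frac{129}{428} + 10\right) = 331 \cdot \frac{4151}{428} = \frac{1373981}{428}$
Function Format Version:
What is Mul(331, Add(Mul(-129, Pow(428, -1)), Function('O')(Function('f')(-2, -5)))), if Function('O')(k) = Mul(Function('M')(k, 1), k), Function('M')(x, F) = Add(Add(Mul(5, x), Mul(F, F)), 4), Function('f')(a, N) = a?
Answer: Rational(1373981, 428) ≈ 3210.2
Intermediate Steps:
Function('M')(x, F) = Add(4, Pow(F, 2), Mul(5, x)) (Function('M')(x, F) = Add(Add(Mul(5, x), Pow(F, 2)), 4) = Add(Add(Pow(F, 2), Mul(5, x)), 4) = Add(4, Pow(F, 2), Mul(5, x)))
Function('O')(k) = Mul(k, Add(5, Mul(5, k))) (Function('O')(k) = Mul(Add(4, Pow(1, 2), Mul(5, k)), k) = Mul(Add(4, 1, Mul(5, k)), k) = Mul(Add(5, Mul(5, k)), k) = Mul(k, Add(5, Mul(5, k))))
Mul(331, Add(Mul(-129, Pow(428, -1)), Function('O')(Function('f')(-2, -5)))) = Mul(331, Add(Mul(-129, Pow(428, -1)), Mul(5, -2, Add(1, -2)))) = Mul(331, Add(Mul(-129, Rational(1, 428)), Mul(5, -2, -1))) = Mul(331, Add(Rational(-129, 428), 10)) = Mul(331, Rational(4151, 428)) = Rational(1373981, 428)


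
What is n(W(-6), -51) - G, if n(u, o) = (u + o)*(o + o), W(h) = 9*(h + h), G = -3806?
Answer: 20024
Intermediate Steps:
W(h) = 18*h (W(h) = 9*(2*h) = 18*h)
n(u, o) = 2*o*(o + u) (n(u, o) = (o + u)*(2*o) = 2*o*(o + u))
n(W(-6), -51) - G = 2*(-51)*(-51 + 18*(-6)) - 1*(-3806) = 2*(-51)*(-51 - 108) + 3806 = 2*(-51)*(-159) + 3806 = 16218 + 3806 = 20024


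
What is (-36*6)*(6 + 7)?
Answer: -2808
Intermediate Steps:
(-36*6)*(6 + 7) = -216*13 = -2808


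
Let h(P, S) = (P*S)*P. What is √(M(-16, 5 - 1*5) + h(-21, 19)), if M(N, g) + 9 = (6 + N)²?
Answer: 11*√70 ≈ 92.033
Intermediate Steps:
h(P, S) = S*P²
M(N, g) = -9 + (6 + N)²
√(M(-16, 5 - 1*5) + h(-21, 19)) = √((-9 + (6 - 16)²) + 19*(-21)²) = √((-9 + (-10)²) + 19*441) = √((-9 + 100) + 8379) = √(91 + 8379) = √8470 = 11*√70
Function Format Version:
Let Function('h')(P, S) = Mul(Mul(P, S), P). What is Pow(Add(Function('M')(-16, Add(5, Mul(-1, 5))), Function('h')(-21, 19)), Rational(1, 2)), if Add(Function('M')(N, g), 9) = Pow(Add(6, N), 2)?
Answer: Mul(11, Pow(70, Rational(1, 2))) ≈ 92.033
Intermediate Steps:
Function('h')(P, S) = Mul(S, Pow(P, 2))
Function('M')(N, g) = Add(-9, Pow(Add(6, N), 2))
Pow(Add(Function('M')(-16, Add(5, Mul(-1, 5))), Function('h')(-21, 19)), Rational(1, 2)) = Pow(Add(Add(-9, Pow(Add(6, -16), 2)), Mul(19, Pow(-21, 2))), Rational(1, 2)) = Pow(Add(Add(-9, Pow(-10, 2)), Mul(19, 441)), Rational(1, 2)) = Pow(Add(Add(-9, 100), 8379), Rational(1, 2)) = Pow(Add(91, 8379), Rational(1, 2)) = Pow(8470, Rational(1, 2)) = Mul(11, Pow(70, Rational(1, 2)))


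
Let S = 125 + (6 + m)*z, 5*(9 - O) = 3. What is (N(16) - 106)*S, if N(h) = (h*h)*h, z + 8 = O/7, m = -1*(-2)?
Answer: 281694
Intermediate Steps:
O = 42/5 (O = 9 - ⅕*3 = 9 - ⅗ = 42/5 ≈ 8.4000)
m = 2
z = -34/5 (z = -8 + (42/5)/7 = -8 + (42/5)*(⅐) = -8 + 6/5 = -34/5 ≈ -6.8000)
N(h) = h³ (N(h) = h²*h = h³)
S = 353/5 (S = 125 + (6 + 2)*(-34/5) = 125 + 8*(-34/5) = 125 - 272/5 = 353/5 ≈ 70.600)
(N(16) - 106)*S = (16³ - 106)*(353/5) = (4096 - 106)*(353/5) = 3990*(353/5) = 281694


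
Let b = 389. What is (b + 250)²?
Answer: 408321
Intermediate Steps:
(b + 250)² = (389 + 250)² = 639² = 408321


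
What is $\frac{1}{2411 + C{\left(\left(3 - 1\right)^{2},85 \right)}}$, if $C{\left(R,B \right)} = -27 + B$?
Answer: $\frac{1}{2469} \approx 0.00040502$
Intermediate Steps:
$\frac{1}{2411 + C{\left(\left(3 - 1\right)^{2},85 \right)}} = \frac{1}{2411 + \left(-27 + 85\right)} = \frac{1}{2411 + 58} = \frac{1}{2469}$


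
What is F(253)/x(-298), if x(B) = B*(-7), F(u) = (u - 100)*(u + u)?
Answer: 38709/1043 ≈ 37.113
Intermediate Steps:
F(u) = 2*u*(-100 + u) (F(u) = (-100 + u)*(2*u) = 2*u*(-100 + u))
x(B) = -7*B
F(253)/x(-298) = (2*253*(-100 + 253))/((-7*(-298))) = (2*253*153)/2086 = 77418*(1/2086) = 38709/1043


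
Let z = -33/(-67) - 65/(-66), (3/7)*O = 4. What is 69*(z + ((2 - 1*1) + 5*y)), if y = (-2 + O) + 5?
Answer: 6523835/1474 ≈ 4425.9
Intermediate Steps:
O = 28/3 (O = (7/3)*4 = 28/3 ≈ 9.3333)
y = 37/3 (y = (-2 + 28/3) + 5 = 22/3 + 5 = 37/3 ≈ 12.333)
z = 6533/4422 (z = -33*(-1/67) - 65*(-1/66) = 33/67 + 65/66 = 6533/4422 ≈ 1.4774)
69*(z + ((2 - 1*1) + 5*y)) = 69*(6533/4422 + ((2 - 1*1) + 5*(37/3))) = 69*(6533/4422 + ((2 - 1) + 185/3)) = 69*(6533/4422 + (1 + 185/3)) = 69*(6533/4422 + 188/3) = 69*(283645/4422) = 6523835/1474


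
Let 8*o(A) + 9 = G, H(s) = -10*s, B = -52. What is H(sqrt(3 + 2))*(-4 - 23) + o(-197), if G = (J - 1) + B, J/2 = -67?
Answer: -49/2 + 270*sqrt(5) ≈ 579.24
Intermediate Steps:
J = -134 (J = 2*(-67) = -134)
G = -187 (G = (-134 - 1) - 52 = -135 - 52 = -187)
o(A) = -49/2 (o(A) = -9/8 + (1/8)*(-187) = -9/8 - 187/8 = -49/2)
H(sqrt(3 + 2))*(-4 - 23) + o(-197) = (-10*sqrt(3 + 2))*(-4 - 23) - 49/2 = -10*sqrt(5)*(-27) - 49/2 = 270*sqrt(5) - 49/2 = -49/2 + 270*sqrt(5)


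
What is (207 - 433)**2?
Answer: 51076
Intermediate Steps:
(207 - 433)**2 = (-226)**2 = 51076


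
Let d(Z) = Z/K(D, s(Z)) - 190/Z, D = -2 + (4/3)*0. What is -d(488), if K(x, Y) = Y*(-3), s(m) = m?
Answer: 529/732 ≈ 0.72268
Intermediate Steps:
D = -2 (D = -2 + (4*(⅓))*0 = -2 + (4/3)*0 = -2 + 0 = -2)
K(x, Y) = -3*Y
d(Z) = -⅓ - 190/Z (d(Z) = Z/((-3*Z)) - 190/Z = Z*(-1/(3*Z)) - 190/Z = -⅓ - 190/Z)
-d(488) = -(-570 - 1*488)/(3*488) = -(-570 - 488)/(3*488) = -(-1058)/(3*488) = -1*(-529/732) = 529/732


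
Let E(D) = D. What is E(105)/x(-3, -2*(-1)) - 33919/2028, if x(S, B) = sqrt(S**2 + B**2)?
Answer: -33919/2028 + 105*sqrt(13)/13 ≈ 12.396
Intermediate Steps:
x(S, B) = sqrt(B**2 + S**2)
E(105)/x(-3, -2*(-1)) - 33919/2028 = 105/(sqrt((-2*(-1))**2 + (-3)**2)) - 33919/2028 = 105/(sqrt(2**2 + 9)) - 33919*1/2028 = 105/(sqrt(4 + 9)) - 33919/2028 = 105/(sqrt(13)) - 33919/2028 = 105*(sqrt(13)/13) - 33919/2028 = 105*sqrt(13)/13 - 33919/2028 = -33919/2028 + 105*sqrt(13)/13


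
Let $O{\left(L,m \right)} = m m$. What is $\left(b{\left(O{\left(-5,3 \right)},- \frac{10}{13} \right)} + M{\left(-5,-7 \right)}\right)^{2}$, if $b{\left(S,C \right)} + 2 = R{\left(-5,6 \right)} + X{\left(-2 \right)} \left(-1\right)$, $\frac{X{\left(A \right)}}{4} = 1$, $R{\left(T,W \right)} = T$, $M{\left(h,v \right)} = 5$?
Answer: $36$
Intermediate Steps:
$O{\left(L,m \right)} = m^{2}$
$X{\left(A \right)} = 4$ ($X{\left(A \right)} = 4 \cdot 1 = 4$)
$b{\left(S,C \right)} = -11$ ($b{\left(S,C \right)} = -2 + \left(-5 + 4 \left(-1\right)\right) = -2 - 9 = -11$)
$\left(b{\left(O{\left(-5,3 \right)},- \frac{10}{13} \right)} + M{\left(-5,-7 \right)}\right)^{2} = \left(-11 + 5\right)^{2} = \left(-6\right)^{2} = 36$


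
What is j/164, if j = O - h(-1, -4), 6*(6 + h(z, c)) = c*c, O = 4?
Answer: 11/246 ≈ 0.044715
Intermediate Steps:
h(z, c) = -6 + c²/6 (h(z, c) = -6 + (c*c)/6 = -6 + c²/6)
j = 22/3 (j = 4 - (-6 + (⅙)*(-4)²) = 4 - (-6 + (⅙)*16) = 4 - (-6 + 8/3) = 4 - 1*(-10/3) = 4 + 10/3 = 22/3 ≈ 7.3333)
j/164 = (22/3)/164 = (1/164)*(22/3) = 11/246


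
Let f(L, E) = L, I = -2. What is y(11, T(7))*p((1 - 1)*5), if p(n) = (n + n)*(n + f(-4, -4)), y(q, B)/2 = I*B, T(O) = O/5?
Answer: 0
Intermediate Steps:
T(O) = O/5 (T(O) = O*(⅕) = O/5)
y(q, B) = -4*B (y(q, B) = 2*(-2*B) = -4*B)
p(n) = 2*n*(-4 + n) (p(n) = (n + n)*(n - 4) = (2*n)*(-4 + n) = 2*n*(-4 + n))
y(11, T(7))*p((1 - 1)*5) = (-4*7/5)*(2*((1 - 1)*5)*(-4 + (1 - 1)*5)) = (-4*7/5)*(2*(0*5)*(-4 + 0*5)) = -56*0*(-4 + 0)/5 = -56*0*(-4)/5 = -28/5*0 = 0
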